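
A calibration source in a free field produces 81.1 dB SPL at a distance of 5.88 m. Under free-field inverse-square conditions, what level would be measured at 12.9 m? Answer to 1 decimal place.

For a point source in a free field, ΔL = −20·log₁₀(d₂/d₁).
ΔL = −20·log₁₀(12.9/5.88) = -6.82 dB, so L₂ = 81.1 + (-6.82) = 74.3 dB SPL.

74.3 dB SPL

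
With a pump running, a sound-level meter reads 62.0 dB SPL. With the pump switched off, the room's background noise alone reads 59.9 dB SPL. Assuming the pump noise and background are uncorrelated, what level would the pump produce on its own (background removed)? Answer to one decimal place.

57.8 dB SPL

Background correction is a power subtraction:
L_src = 10·log₁₀(10^(62.0/10) − 10^(59.9/10)) = 10·log₁₀(607700) = 57.8 dB SPL.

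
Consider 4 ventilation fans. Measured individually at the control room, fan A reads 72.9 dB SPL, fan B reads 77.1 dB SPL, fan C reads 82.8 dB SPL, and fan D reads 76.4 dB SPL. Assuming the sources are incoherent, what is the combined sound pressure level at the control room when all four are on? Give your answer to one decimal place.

Uncorrelated sources add in intensity (power), not in dB.
L_total = 10·log₁₀(10^(72.9/10) + 10^(77.1/10) + 10^(82.8/10) + 10^(76.4/10)) = 10·log₁₀(305000000) = 84.8 dB SPL.

84.8 dB SPL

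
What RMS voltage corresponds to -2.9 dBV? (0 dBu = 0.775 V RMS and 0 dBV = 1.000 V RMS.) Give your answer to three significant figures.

V = 1.000 V × 10^(-2.9/20).
= 1.000 × 0.7161 = 0.716 V.

0.716 V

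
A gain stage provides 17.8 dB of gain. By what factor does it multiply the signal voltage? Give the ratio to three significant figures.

Voltage ratio = 10^(dB/20).
10^(17.8/20) = 10^(0.8900) = 7.76.

7.76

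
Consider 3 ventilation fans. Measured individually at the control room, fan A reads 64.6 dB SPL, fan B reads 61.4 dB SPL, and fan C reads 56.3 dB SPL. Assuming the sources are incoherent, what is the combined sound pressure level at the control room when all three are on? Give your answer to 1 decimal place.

Incoherent sources sum as intensities:
L_total = 10·log₁₀(10^(64.6/10) + 10^(61.4/10) + 10^(56.3/10)) = 10·log₁₀(4691000) = 66.7 dB SPL.

66.7 dB SPL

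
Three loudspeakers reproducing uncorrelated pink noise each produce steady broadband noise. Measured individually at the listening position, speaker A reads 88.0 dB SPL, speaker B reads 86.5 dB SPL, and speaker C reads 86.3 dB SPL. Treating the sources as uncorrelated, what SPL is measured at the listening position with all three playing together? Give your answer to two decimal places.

Incoherent sources sum as intensities:
L_total = 10·log₁₀(10^(88.0/10) + 10^(86.5/10) + 10^(86.3/10)) = 10·log₁₀(1504000000) = 91.77 dB SPL.

91.77 dB SPL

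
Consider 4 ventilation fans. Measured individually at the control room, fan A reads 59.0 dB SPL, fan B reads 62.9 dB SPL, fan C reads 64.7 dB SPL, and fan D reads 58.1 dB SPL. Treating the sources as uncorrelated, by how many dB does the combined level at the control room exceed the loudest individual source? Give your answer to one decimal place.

Add the sources as powers (linear), then convert back to dB:
L_total = 10·log₁₀(10^(59.0/10) + 10^(62.9/10) + 10^(64.7/10) + 10^(58.1/10)) = 68.02 dB SPL.
Excess over the loudest (64.7 dB): 68.02 − 64.7 = 3.3 dB.

3.3 dB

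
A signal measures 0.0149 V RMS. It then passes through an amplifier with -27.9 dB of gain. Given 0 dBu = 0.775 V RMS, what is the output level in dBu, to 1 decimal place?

Input level: 20·log₁₀(0.0149/0.775) = -34.32 dBu.
Output: -34.32 − 27.9 = -62.2 dBu.

-62.2 dBu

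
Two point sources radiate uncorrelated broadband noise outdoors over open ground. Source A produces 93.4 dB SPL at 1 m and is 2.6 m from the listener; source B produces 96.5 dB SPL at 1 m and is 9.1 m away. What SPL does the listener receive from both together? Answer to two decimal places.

85.77 dB SPL

At the listener: L_A = 93.4 − 20·log₁₀(2.6) = 85.101 dB; L_B = 96.5 − 20·log₁₀(9.1) = 77.319 dB.
Combined: 10·log₁₀(10^(85.101/10)+10^(77.319/10)) = 85.77 dB SPL.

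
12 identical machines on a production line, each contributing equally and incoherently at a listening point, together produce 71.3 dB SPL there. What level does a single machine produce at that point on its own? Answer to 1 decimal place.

60.5 dB SPL

12 equal incoherent sources add 10·log₁₀(12) = 10.79 dB over one source.
L_one = 71.3 − 10.79 = 60.5 dB SPL.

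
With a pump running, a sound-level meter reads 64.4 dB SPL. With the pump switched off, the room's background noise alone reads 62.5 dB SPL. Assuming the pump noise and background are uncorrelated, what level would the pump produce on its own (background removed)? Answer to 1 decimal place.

59.9 dB SPL

Background correction is a power subtraction:
L_src = 10·log₁₀(10^(64.4/10) − 10^(62.5/10)) = 10·log₁₀(975900) = 59.9 dB SPL.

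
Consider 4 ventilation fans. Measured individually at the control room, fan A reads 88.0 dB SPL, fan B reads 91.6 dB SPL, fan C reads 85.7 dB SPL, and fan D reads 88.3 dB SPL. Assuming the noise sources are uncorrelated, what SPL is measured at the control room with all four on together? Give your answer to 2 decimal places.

94.95 dB SPL

Uncorrelated sources add in intensity (power), not in dB.
L_total = 10·log₁₀(10^(88.0/10) + 10^(91.6/10) + 10^(85.7/10) + 10^(88.3/10)) = 10·log₁₀(3124000000) = 94.95 dB SPL.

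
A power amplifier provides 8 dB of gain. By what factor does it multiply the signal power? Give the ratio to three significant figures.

Power ratio = 10^(dB/10).
10^(8/10) = 10^(0.8000) = 6.31.

6.31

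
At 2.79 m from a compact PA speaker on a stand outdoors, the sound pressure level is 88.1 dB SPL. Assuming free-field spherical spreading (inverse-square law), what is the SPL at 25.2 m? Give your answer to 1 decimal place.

Inverse-square spreading gives ΔL = −20·log₁₀(d₂/d₁).
ΔL = −20·log₁₀(25.2/2.79) = -19.12 dB, so L₂ = 88.1 + (-19.12) = 69.0 dB SPL.

69.0 dB SPL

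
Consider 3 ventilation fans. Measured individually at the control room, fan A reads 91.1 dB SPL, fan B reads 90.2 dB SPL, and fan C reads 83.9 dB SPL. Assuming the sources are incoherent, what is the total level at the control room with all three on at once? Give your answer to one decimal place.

Add the sources as powers (linear), then convert back to dB:
L_total = 10·log₁₀(10^(91.1/10) + 10^(90.2/10) + 10^(83.9/10)) = 10·log₁₀(2581000000) = 94.1 dB SPL.

94.1 dB SPL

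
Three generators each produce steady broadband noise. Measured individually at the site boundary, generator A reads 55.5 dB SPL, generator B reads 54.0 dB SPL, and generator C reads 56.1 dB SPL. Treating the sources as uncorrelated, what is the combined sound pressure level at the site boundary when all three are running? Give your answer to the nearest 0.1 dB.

60.1 dB SPL

Incoherent sources sum as intensities:
L_total = 10·log₁₀(10^(55.5/10) + 10^(54.0/10) + 10^(56.1/10)) = 10·log₁₀(1013000) = 60.1 dB SPL.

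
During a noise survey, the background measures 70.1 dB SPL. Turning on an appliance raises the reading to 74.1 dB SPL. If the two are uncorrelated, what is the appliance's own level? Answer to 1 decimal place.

71.9 dB SPL

Background correction is a power subtraction:
L_src = 10·log₁₀(10^(74.1/10) − 10^(70.1/10)) = 10·log₁₀(15470000) = 71.9 dB SPL.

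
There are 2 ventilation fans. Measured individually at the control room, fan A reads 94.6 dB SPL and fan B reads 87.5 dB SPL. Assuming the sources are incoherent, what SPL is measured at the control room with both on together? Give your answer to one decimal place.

Add the sources as powers (linear), then convert back to dB:
L_total = 10·log₁₀(10^(94.6/10) + 10^(87.5/10)) = 10·log₁₀(3446000000) = 95.4 dB SPL.

95.4 dB SPL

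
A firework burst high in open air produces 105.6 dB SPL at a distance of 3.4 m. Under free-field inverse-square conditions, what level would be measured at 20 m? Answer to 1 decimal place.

90.2 dB SPL

For a point source in a free field, ΔL = −20·log₁₀(d₂/d₁).
ΔL = −20·log₁₀(20/3.4) = -15.39 dB, so L₂ = 105.6 + (-15.39) = 90.2 dB SPL.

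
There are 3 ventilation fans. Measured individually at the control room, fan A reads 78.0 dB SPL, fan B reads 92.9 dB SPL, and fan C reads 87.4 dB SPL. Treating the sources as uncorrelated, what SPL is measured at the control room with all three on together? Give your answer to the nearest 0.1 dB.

Uncorrelated sources add in intensity (power), not in dB.
L_total = 10·log₁₀(10^(78.0/10) + 10^(92.9/10) + 10^(87.4/10)) = 10·log₁₀(2562000000) = 94.1 dB SPL.

94.1 dB SPL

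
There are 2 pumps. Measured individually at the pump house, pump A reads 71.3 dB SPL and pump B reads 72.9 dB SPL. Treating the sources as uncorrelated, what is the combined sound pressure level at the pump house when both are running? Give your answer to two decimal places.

75.18 dB SPL

Incoherent sources sum as intensities:
L_total = 10·log₁₀(10^(71.3/10) + 10^(72.9/10)) = 10·log₁₀(32990000) = 75.18 dB SPL.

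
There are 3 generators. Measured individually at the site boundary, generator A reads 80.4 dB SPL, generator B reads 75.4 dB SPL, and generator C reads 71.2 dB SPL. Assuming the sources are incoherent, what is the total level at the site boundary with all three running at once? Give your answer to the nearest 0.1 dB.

Uncorrelated sources add in intensity (power), not in dB.
L_total = 10·log₁₀(10^(80.4/10) + 10^(75.4/10) + 10^(71.2/10)) = 10·log₁₀(157500000) = 82.0 dB SPL.

82.0 dB SPL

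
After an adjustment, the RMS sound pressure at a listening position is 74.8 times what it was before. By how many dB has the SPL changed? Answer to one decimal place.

SPL change from a pressure ratio uses the 20·log₁₀ form:
20·log₁₀(74.8) = 37.5 dB.

37.5 dB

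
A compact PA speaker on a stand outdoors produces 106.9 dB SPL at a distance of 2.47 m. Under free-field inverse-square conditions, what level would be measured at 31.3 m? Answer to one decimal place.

For a point source in a free field, ΔL = −20·log₁₀(d₂/d₁).
ΔL = −20·log₁₀(31.3/2.47) = -22.06 dB, so L₂ = 106.9 + (-22.06) = 84.8 dB SPL.

84.8 dB SPL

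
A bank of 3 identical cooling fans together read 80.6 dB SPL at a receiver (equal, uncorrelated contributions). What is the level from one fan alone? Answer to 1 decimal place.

75.8 dB SPL

3 equal incoherent sources add 10·log₁₀(3) = 4.77 dB over one source.
L_one = 80.6 − 4.77 = 75.8 dB SPL.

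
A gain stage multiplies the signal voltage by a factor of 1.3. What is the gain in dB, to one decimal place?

2.3 dB

Voltage is an amplitude quantity, so gain = 20·log₁₀(V_out/V_in).
20·log₁₀(1.3) = 2.3 dB.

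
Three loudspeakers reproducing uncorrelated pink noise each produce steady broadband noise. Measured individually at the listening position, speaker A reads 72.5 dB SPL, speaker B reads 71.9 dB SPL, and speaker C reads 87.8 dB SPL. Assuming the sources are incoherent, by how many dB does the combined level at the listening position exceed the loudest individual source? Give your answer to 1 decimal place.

Incoherent sources sum as intensities:
L_total = 10·log₁₀(10^(72.5/10) + 10^(71.9/10) + 10^(87.8/10)) = 88.03 dB SPL.
Excess over the loudest (87.8 dB): 88.03 − 87.8 = 0.2 dB.

0.2 dB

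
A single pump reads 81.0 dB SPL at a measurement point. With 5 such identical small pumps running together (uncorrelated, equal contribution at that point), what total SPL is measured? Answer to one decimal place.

5 equal incoherent sources raise the level by 10·log₁₀(5) = 6.99 dB.
L_total = 81.0 + 6.99 = 88.0 dB SPL.

88.0 dB SPL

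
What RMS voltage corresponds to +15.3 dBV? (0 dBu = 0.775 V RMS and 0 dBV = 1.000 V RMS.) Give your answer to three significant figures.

5.82 V

V = 1.000 V × 10^(+15.3/20).
= 1.000 × 5.821 = 5.82 V.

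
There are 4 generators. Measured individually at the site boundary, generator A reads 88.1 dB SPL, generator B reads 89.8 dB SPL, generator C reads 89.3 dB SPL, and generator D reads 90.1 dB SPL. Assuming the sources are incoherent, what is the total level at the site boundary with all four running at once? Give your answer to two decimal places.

Add the sources as powers (linear), then convert back to dB:
L_total = 10·log₁₀(10^(88.1/10) + 10^(89.8/10) + 10^(89.3/10) + 10^(90.1/10)) = 10·log₁₀(3475000000) = 95.41 dB SPL.

95.41 dB SPL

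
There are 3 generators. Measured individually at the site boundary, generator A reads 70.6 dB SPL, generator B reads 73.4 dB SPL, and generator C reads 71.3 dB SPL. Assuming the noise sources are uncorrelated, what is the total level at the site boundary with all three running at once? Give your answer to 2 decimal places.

76.71 dB SPL

Uncorrelated sources add in intensity (power), not in dB.
L_total = 10·log₁₀(10^(70.6/10) + 10^(73.4/10) + 10^(71.3/10)) = 10·log₁₀(46850000) = 76.71 dB SPL.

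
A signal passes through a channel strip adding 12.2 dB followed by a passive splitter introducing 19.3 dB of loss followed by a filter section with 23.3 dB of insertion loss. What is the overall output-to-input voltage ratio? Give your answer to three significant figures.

Net gain = 12.2 + (−19.3) + (−23.3) = -30.4 dB.
Voltage ratio = 10^(-30.4/20) = 0.0302.

0.0302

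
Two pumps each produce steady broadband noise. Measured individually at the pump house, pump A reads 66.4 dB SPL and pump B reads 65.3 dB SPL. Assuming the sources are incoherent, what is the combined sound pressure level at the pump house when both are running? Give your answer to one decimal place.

68.9 dB SPL

Add the sources as powers (linear), then convert back to dB:
L_total = 10·log₁₀(10^(66.4/10) + 10^(65.3/10)) = 10·log₁₀(7754000) = 68.9 dB SPL.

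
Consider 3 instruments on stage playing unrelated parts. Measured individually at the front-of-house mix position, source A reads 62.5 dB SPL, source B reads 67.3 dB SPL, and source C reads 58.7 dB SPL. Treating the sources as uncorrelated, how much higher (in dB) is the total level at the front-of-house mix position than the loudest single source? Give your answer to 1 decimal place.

1.7 dB

Uncorrelated sources add in intensity (power), not in dB.
L_total = 10·log₁₀(10^(62.5/10) + 10^(67.3/10) + 10^(58.7/10)) = 68.97 dB SPL.
Excess over the loudest (67.3 dB): 68.97 − 67.3 = 1.7 dB.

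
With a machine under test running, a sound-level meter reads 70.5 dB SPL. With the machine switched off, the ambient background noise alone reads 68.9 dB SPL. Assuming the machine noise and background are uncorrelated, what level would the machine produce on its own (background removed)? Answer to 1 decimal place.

65.4 dB SPL

Subtract intensities: L_src = 10·log₁₀(10^(L_total/10) − 10^(L_bg/10)).
L_src = 10·log₁₀(10^(70.5/10) − 10^(68.9/10)) = 10·log₁₀(3458000) = 65.4 dB SPL.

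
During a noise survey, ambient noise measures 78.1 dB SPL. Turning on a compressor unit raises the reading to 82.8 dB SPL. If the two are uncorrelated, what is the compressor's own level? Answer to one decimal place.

Remove the background by subtracting linear intensities:
L_src = 10·log₁₀(10^(82.8/10) − 10^(78.1/10)) = 10·log₁₀(126000000) = 81.0 dB SPL.

81.0 dB SPL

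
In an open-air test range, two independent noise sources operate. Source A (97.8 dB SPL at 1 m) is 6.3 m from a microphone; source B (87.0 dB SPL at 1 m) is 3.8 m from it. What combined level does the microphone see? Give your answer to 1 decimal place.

At the listener: L_A = 97.8 − 20·log₁₀(6.3) = 81.81 dB; L_B = 87.0 − 20·log₁₀(3.8) = 75.40 dB.
Combined: 10·log₁₀(10^(81.81/10)+10^(75.40/10)) = 82.7 dB SPL.

82.7 dB SPL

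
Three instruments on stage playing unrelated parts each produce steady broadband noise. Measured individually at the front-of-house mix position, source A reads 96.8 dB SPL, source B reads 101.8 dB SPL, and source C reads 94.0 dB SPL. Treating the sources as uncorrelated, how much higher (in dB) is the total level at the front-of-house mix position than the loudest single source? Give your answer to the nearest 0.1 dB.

1.7 dB

Incoherent sources sum as intensities:
L_total = 10·log₁₀(10^(96.8/10) + 10^(101.8/10) + 10^(94.0/10)) = 103.51 dB SPL.
Excess over the loudest (101.8 dB): 103.51 − 101.8 = 1.7 dB.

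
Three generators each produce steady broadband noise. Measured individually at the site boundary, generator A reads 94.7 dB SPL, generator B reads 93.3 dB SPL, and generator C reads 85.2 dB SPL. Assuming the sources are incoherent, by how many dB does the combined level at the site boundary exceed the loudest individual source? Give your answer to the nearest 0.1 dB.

Incoherent sources sum as intensities:
L_total = 10·log₁₀(10^(94.7/10) + 10^(93.3/10) + 10^(85.2/10)) = 97.34 dB SPL.
Excess over the loudest (94.7 dB): 97.34 − 94.7 = 2.6 dB.

2.6 dB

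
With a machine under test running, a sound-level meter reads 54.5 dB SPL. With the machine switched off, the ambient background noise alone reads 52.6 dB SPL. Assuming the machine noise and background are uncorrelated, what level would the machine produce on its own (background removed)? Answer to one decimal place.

Background correction is a power subtraction:
L_src = 10·log₁₀(10^(54.5/10) − 10^(52.6/10)) = 10·log₁₀(99870) = 50.0 dB SPL.

50.0 dB SPL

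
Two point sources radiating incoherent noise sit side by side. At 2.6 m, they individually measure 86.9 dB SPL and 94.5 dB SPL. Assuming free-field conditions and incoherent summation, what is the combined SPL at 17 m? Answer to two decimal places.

78.89 dB SPL

Combined at 2.6 m: 10·log₁₀(10^(86.9/10)+10^(94.5/10)) = 95.196 dB SPL.
Then apply −20·log₁₀(17/2.6) = -16.310 dB → 78.89 dB SPL.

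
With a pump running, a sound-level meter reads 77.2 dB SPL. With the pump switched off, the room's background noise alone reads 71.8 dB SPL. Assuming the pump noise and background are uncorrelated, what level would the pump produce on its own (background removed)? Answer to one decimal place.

Background correction is a power subtraction:
L_src = 10·log₁₀(10^(77.2/10) − 10^(71.8/10)) = 10·log₁₀(37350000) = 75.7 dB SPL.

75.7 dB SPL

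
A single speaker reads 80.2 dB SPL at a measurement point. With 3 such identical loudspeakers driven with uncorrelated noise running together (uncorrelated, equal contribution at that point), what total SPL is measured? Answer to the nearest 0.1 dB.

3 equal incoherent sources raise the level by 10·log₁₀(3) = 4.77 dB.
L_total = 80.2 + 4.77 = 85.0 dB SPL.

85.0 dB SPL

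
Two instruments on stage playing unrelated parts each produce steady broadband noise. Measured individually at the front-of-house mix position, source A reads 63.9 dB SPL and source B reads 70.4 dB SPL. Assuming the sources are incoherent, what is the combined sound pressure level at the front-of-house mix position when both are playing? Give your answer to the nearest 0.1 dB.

Uncorrelated sources add in intensity (power), not in dB.
L_total = 10·log₁₀(10^(63.9/10) + 10^(70.4/10)) = 10·log₁₀(13420000) = 71.3 dB SPL.

71.3 dB SPL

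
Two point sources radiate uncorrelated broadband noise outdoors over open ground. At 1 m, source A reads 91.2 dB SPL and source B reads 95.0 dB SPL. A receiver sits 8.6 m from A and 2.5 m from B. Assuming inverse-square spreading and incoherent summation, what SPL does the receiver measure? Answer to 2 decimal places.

At the listener: L_A = 91.2 − 20·log₁₀(8.6) = 72.510 dB; L_B = 95.0 − 20·log₁₀(2.5) = 87.041 dB.
Combined: 10·log₁₀(10^(72.510/10)+10^(87.041/10)) = 87.19 dB SPL.

87.19 dB SPL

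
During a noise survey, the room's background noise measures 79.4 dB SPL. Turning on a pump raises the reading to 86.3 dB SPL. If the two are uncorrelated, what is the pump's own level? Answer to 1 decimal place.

Subtract intensities: L_src = 10·log₁₀(10^(L_total/10) − 10^(L_bg/10)).
L_src = 10·log₁₀(10^(86.3/10) − 10^(79.4/10)) = 10·log₁₀(339500000) = 85.3 dB SPL.

85.3 dB SPL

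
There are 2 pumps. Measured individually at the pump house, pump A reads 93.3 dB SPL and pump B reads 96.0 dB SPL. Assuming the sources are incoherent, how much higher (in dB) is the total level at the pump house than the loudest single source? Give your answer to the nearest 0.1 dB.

1.9 dB

Incoherent sources sum as intensities:
L_total = 10·log₁₀(10^(93.3/10) + 10^(96.0/10)) = 97.87 dB SPL.
Excess over the loudest (96.0 dB): 97.87 − 96.0 = 1.9 dB.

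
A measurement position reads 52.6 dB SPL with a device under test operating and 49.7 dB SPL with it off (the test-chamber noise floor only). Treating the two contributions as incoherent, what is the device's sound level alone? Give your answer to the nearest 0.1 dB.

49.5 dB SPL

Subtract intensities: L_src = 10·log₁₀(10^(L_total/10) − 10^(L_bg/10)).
L_src = 10·log₁₀(10^(52.6/10) − 10^(49.7/10)) = 10·log₁₀(88640) = 49.5 dB SPL.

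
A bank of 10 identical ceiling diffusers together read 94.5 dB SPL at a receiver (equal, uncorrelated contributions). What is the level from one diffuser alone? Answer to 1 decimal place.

10 equal incoherent sources add 10·log₁₀(10) = 10.00 dB over one source.
L_one = 94.5 − 10.00 = 84.5 dB SPL.

84.5 dB SPL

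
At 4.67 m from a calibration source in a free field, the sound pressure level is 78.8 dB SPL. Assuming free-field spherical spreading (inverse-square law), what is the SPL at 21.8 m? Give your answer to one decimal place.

Free-field point source: level drops by 20·log₁₀ of the distance ratio.
ΔL = −20·log₁₀(21.8/4.67) = -13.38 dB, so L₂ = 78.8 + (-13.38) = 65.4 dB SPL.

65.4 dB SPL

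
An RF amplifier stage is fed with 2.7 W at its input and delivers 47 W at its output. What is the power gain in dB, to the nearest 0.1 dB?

For a power ratio, dB = 10·log₁₀(P₂/P₁).
10·log₁₀(47/2.7) = 10·log₁₀(17.41) = 12.4 dB.

12.4 dB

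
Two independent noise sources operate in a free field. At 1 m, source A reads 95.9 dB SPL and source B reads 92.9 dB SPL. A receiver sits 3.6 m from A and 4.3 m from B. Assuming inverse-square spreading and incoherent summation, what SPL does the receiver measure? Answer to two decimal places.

At the listener: L_A = 95.9 − 20·log₁₀(3.6) = 84.774 dB; L_B = 92.9 − 20·log₁₀(4.3) = 80.231 dB.
Combined: 10·log₁₀(10^(84.774/10)+10^(80.231/10)) = 86.08 dB SPL.

86.08 dB SPL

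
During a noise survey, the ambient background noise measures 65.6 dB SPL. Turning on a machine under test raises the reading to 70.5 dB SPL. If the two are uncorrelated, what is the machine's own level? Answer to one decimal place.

Background correction is a power subtraction:
L_src = 10·log₁₀(10^(70.5/10) − 10^(65.6/10)) = 10·log₁₀(7589000) = 68.8 dB SPL.

68.8 dB SPL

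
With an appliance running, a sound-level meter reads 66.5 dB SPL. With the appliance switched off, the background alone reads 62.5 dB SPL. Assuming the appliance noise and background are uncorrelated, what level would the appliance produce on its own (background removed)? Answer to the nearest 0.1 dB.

Background correction is a power subtraction:
L_src = 10·log₁₀(10^(66.5/10) − 10^(62.5/10)) = 10·log₁₀(2689000) = 64.3 dB SPL.

64.3 dB SPL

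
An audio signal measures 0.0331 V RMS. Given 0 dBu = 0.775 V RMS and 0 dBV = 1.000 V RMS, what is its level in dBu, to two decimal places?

-27.39 dBu

dBu = 20·log₁₀(V / 0.775 V).
20·log₁₀(0.0331/0.775) = -27.39 dBu.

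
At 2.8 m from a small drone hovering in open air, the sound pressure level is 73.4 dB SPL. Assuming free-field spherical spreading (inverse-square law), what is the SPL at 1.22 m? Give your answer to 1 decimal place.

Inverse-square spreading gives ΔL = −20·log₁₀(d₂/d₁).
ΔL = −20·log₁₀(1.22/2.8) = 7.22 dB, so L₂ = 73.4 + (7.22) = 80.6 dB SPL.

80.6 dB SPL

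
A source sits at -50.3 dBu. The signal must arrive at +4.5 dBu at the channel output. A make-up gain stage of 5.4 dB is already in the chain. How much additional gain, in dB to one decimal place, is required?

49.4 dB

The required make-up gain is the shortfall in the dB sum.
G = +4.5 − (-50.3) − 5.4 = 49.4 dB.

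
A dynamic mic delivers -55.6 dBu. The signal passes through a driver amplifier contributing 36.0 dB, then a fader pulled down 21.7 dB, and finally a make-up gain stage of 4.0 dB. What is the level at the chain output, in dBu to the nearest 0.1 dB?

In dB, series stages simply add:
-55.6 + 36.0 − 21.7 + 4.0 = -37.3 dBu.

-37.3 dBu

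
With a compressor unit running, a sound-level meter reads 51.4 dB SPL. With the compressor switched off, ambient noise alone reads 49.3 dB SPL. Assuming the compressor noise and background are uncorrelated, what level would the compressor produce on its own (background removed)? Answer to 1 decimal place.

47.2 dB SPL

Background correction is a power subtraction:
L_src = 10·log₁₀(10^(51.4/10) − 10^(49.3/10)) = 10·log₁₀(52920) = 47.2 dB SPL.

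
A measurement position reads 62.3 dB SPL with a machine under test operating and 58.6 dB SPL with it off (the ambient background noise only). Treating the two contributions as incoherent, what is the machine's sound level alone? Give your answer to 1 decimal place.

Subtract intensities: L_src = 10·log₁₀(10^(L_total/10) − 10^(L_bg/10)).
L_src = 10·log₁₀(10^(62.3/10) − 10^(58.6/10)) = 10·log₁₀(973800) = 59.9 dB SPL.

59.9 dB SPL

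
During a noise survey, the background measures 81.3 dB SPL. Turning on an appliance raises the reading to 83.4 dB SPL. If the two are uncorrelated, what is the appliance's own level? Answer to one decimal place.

79.2 dB SPL

Subtract intensities: L_src = 10·log₁₀(10^(L_total/10) − 10^(L_bg/10)).
L_src = 10·log₁₀(10^(83.4/10) − 10^(81.3/10)) = 10·log₁₀(83880000) = 79.2 dB SPL.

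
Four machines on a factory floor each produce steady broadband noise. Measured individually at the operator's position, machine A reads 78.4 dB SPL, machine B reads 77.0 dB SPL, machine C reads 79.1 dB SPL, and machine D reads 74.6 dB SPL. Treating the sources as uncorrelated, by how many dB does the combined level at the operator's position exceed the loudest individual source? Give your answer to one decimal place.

4.5 dB

Incoherent sources sum as intensities:
L_total = 10·log₁₀(10^(78.4/10) + 10^(77.0/10) + 10^(79.1/10) + 10^(74.6/10)) = 83.61 dB SPL.
Excess over the loudest (79.1 dB): 83.61 − 79.1 = 4.5 dB.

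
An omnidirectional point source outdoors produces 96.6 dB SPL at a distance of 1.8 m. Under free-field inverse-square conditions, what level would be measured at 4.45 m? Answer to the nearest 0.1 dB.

Free-field point source: level drops by 20·log₁₀ of the distance ratio.
ΔL = −20·log₁₀(4.45/1.8) = -7.86 dB, so L₂ = 96.6 + (-7.86) = 88.7 dB SPL.

88.7 dB SPL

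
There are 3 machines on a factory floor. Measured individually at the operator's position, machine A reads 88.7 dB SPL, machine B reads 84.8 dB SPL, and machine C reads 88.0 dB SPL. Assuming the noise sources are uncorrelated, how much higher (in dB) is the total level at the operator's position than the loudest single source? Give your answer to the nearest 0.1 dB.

3.5 dB

Uncorrelated sources add in intensity (power), not in dB.
L_total = 10·log₁₀(10^(88.7/10) + 10^(84.8/10) + 10^(88.0/10)) = 92.24 dB SPL.
Excess over the loudest (88.7 dB): 92.24 − 88.7 = 3.5 dB.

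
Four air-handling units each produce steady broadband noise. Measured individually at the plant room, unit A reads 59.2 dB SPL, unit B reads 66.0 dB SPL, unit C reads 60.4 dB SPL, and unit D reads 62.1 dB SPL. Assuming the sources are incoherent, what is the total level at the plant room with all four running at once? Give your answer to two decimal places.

68.77 dB SPL

Incoherent sources sum as intensities:
L_total = 10·log₁₀(10^(59.2/10) + 10^(66.0/10) + 10^(60.4/10) + 10^(62.1/10)) = 10·log₁₀(7531000) = 68.77 dB SPL.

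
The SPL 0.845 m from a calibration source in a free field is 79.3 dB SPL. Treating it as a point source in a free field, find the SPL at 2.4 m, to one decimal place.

70.2 dB SPL

Free-field point source: level drops by 20·log₁₀ of the distance ratio.
ΔL = −20·log₁₀(2.4/0.845) = -9.07 dB, so L₂ = 79.3 + (-9.07) = 70.2 dB SPL.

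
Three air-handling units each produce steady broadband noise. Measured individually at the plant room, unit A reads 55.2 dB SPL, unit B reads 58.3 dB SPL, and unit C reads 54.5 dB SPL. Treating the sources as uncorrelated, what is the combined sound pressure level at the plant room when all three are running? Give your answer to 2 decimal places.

61.10 dB SPL

Incoherent sources sum as intensities:
L_total = 10·log₁₀(10^(55.2/10) + 10^(58.3/10) + 10^(54.5/10)) = 10·log₁₀(1289000) = 61.10 dB SPL.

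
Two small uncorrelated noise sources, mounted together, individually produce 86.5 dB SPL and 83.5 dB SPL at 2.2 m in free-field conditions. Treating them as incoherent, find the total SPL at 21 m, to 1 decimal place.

Combined at 2.2 m: 10·log₁₀(10^(86.5/10)+10^(83.5/10)) = 88.26 dB SPL.
Then apply −20·log₁₀(21/2.2) = -19.60 dB → 68.7 dB SPL.

68.7 dB SPL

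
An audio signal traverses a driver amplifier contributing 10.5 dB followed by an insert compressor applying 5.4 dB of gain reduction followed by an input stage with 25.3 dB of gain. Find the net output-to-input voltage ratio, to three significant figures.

Net gain = 10.5 + (−5.4) + 25.3 = 30.4 dB.
Voltage ratio = 10^(30.4/20) = 33.1.

33.1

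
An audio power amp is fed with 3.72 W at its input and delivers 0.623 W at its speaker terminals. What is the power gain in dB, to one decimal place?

For a power ratio, dB = 10·log₁₀(P₂/P₁).
10·log₁₀(0.623/3.72) = 10·log₁₀(0.1675) = -7.8 dB.

-7.8 dB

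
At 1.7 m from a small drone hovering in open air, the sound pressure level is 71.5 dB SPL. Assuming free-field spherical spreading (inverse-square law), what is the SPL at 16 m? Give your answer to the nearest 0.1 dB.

52.0 dB SPL

For a point source in a free field, ΔL = −20·log₁₀(d₂/d₁).
ΔL = −20·log₁₀(16/1.7) = -19.47 dB, so L₂ = 71.5 + (-19.47) = 52.0 dB SPL.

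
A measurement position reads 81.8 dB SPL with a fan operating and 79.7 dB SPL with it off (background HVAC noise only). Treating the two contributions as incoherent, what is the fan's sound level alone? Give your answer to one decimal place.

Subtract intensities: L_src = 10·log₁₀(10^(L_total/10) − 10^(L_bg/10)).
L_src = 10·log₁₀(10^(81.8/10) − 10^(79.7/10)) = 10·log₁₀(58030000) = 77.6 dB SPL.

77.6 dB SPL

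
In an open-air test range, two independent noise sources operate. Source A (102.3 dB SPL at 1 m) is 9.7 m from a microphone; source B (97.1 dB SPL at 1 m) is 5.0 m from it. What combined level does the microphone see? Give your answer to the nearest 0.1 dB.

At the listener: L_A = 102.3 − 20·log₁₀(9.7) = 82.56 dB; L_B = 97.1 − 20·log₁₀(5.0) = 83.12 dB.
Combined: 10·log₁₀(10^(82.56/10)+10^(83.12/10)) = 85.9 dB SPL.

85.9 dB SPL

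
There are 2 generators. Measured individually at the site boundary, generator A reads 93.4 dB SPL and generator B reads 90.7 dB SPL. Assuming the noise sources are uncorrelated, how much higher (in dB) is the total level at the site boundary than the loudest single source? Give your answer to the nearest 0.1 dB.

1.9 dB

Uncorrelated sources add in intensity (power), not in dB.
L_total = 10·log₁₀(10^(93.4/10) + 10^(90.7/10)) = 95.27 dB SPL.
Excess over the loudest (93.4 dB): 95.27 − 93.4 = 1.9 dB.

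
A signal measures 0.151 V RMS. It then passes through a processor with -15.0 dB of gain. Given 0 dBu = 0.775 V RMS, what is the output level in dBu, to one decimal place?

-29.2 dBu

Input level: 20·log₁₀(0.151/0.775) = -14.21 dBu.
Output: -14.21 − 15.0 = -29.2 dBu.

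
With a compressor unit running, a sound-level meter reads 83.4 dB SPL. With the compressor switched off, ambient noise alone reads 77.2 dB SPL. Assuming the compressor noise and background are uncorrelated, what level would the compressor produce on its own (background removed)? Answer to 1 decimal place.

Subtract intensities: L_src = 10·log₁₀(10^(L_total/10) − 10^(L_bg/10)).
L_src = 10·log₁₀(10^(83.4/10) − 10^(77.2/10)) = 10·log₁₀(166300000) = 82.2 dB SPL.

82.2 dB SPL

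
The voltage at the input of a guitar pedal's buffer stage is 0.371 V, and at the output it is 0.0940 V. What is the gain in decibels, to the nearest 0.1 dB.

-11.9 dB

Voltage ratio → dB uses the 20·log₁₀ form:
20·log₁₀(0.0940/0.371) = 20·log₁₀(0.2534) = -11.9 dB.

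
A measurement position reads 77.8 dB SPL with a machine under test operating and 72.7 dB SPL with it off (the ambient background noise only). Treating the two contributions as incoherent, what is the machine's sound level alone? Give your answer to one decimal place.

Remove the background by subtracting linear intensities:
L_src = 10·log₁₀(10^(77.8/10) − 10^(72.7/10)) = 10·log₁₀(41640000) = 76.2 dB SPL.

76.2 dB SPL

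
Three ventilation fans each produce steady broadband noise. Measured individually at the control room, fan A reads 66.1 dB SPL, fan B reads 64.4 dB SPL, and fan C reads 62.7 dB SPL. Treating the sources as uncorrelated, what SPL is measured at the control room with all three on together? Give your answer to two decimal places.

69.39 dB SPL

Incoherent sources sum as intensities:
L_total = 10·log₁₀(10^(66.1/10) + 10^(64.4/10) + 10^(62.7/10)) = 10·log₁₀(8690000) = 69.39 dB SPL.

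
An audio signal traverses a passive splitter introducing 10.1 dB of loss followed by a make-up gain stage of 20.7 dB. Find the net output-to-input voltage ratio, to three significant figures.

Net gain = (−10.1) + 20.7 = 10.6 dB.
Voltage ratio = 10^(10.6/20) = 3.39.

3.39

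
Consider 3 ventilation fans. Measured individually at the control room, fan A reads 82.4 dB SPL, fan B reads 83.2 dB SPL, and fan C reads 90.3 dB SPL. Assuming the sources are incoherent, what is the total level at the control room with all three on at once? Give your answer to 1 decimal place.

Add the sources as powers (linear), then convert back to dB:
L_total = 10·log₁₀(10^(82.4/10) + 10^(83.2/10) + 10^(90.3/10)) = 10·log₁₀(1454000000) = 91.6 dB SPL.

91.6 dB SPL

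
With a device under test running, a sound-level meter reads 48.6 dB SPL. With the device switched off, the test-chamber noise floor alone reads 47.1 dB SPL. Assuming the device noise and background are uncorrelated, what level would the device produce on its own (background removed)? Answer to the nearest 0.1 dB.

43.3 dB SPL

Remove the background by subtracting linear intensities:
L_src = 10·log₁₀(10^(48.6/10) − 10^(47.1/10)) = 10·log₁₀(21160) = 43.3 dB SPL.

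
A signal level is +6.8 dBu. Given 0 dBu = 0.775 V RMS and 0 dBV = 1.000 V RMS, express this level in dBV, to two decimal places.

The offset between the scales is 20·log₁₀(0.775/1.000) = −2.214 dB.
So dBV = +6.8 − 2.214 = +4.59 dBV.

+4.59 dBV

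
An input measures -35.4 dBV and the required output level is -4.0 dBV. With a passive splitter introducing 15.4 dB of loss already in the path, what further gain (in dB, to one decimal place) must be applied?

The required make-up gain is the shortfall in the dB sum.
G = -4.0 − (-35.4) + 15.4 = 46.8 dB.

46.8 dB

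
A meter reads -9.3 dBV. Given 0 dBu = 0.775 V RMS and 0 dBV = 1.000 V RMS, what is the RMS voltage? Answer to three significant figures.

0.343 V

V = 1.000 V × 10^(-9.3/20).
= 1.000 × 0.3428 = 0.343 V.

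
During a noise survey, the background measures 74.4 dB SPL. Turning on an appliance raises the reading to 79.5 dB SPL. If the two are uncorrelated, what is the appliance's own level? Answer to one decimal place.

Remove the background by subtracting linear intensities:
L_src = 10·log₁₀(10^(79.5/10) − 10^(74.4/10)) = 10·log₁₀(61580000) = 77.9 dB SPL.

77.9 dB SPL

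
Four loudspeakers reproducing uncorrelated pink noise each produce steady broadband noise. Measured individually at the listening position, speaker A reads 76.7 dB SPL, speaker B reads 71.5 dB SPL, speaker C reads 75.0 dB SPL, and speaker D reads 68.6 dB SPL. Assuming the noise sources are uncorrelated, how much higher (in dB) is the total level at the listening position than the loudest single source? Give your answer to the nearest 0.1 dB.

Add the sources as powers (linear), then convert back to dB:
L_total = 10·log₁₀(10^(76.7/10) + 10^(71.5/10) + 10^(75.0/10) + 10^(68.6/10)) = 79.99 dB SPL.
Excess over the loudest (76.7 dB): 79.99 − 76.7 = 3.3 dB.

3.3 dB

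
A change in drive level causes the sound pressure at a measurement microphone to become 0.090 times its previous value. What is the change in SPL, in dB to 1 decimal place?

-20.9 dB

SPL change from a pressure ratio uses the 20·log₁₀ form:
20·log₁₀(0.090) = -20.9 dB.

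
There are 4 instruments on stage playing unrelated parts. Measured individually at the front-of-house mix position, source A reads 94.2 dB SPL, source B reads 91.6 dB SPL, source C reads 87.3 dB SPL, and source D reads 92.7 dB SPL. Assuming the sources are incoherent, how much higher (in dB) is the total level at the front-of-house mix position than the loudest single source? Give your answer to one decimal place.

Add the sources as powers (linear), then convert back to dB:
L_total = 10·log₁₀(10^(94.2/10) + 10^(91.6/10) + 10^(87.3/10) + 10^(92.7/10)) = 98.11 dB SPL.
Excess over the loudest (94.2 dB): 98.11 − 94.2 = 3.9 dB.

3.9 dB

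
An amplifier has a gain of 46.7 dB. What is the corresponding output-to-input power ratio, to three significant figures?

46800

Power ratio = 10^(dB/10).
10^(46.7/10) = 10^(4.670) = 46800.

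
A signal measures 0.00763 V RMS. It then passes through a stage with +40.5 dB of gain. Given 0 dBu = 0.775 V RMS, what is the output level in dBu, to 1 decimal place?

+0.4 dBu

Input level: 20·log₁₀(0.00763/0.775) = -40.14 dBu.
Output: -40.14 + 40.5 = +0.4 dBu.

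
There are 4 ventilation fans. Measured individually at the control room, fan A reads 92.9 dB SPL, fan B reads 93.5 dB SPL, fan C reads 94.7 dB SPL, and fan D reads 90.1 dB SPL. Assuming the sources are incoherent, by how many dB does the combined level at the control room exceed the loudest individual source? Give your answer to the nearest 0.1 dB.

Incoherent sources sum as intensities:
L_total = 10·log₁₀(10^(92.9/10) + 10^(93.5/10) + 10^(94.7/10) + 10^(90.1/10)) = 99.12 dB SPL.
Excess over the loudest (94.7 dB): 99.12 − 94.7 = 4.4 dB.

4.4 dB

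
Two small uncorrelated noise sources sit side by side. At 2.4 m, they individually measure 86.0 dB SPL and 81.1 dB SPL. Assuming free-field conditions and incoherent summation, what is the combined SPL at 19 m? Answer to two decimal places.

69.25 dB SPL

Combined at 2.4 m: 10·log₁₀(10^(86.0/10)+10^(81.1/10)) = 87.218 dB SPL.
Then apply −20·log₁₀(19/2.4) = -17.971 dB → 69.25 dB SPL.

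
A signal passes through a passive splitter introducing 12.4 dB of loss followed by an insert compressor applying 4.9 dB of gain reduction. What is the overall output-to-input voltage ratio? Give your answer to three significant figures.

0.136

Net gain = (−12.4) + (−4.9) = -17.3 dB.
Voltage ratio = 10^(-17.3/20) = 0.136.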